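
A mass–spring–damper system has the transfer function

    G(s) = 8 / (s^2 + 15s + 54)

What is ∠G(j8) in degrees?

At s = j8: numerator = 8, denominator = -10 + j120.
∠G = ∠num − ∠den = 0° − (94.764°) = -94.76°.

∠G(j8) ≈ -94.76°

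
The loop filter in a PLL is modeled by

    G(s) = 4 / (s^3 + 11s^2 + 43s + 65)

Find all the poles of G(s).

The poles are the roots of the denominator s^3 + 11s^2 + 43s + 65 = 0.
Trying s = -5: the polynomial evaluates to 0, so (s + 5) is a factor.
Dividing out leaves s^2 + 6s + 13 = 0.
The quadratic formula then gives s = -3 ± 2j.

s = -3 ± 2j, -5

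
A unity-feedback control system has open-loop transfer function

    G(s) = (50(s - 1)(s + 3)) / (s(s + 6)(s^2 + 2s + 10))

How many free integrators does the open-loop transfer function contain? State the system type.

The denominator has 1 factor of s at the origin (free integrator), so this is a Type 1 system.

Type 1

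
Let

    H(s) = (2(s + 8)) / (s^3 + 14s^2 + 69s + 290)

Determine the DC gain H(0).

Set s = 0: H(0) = (16) / (290) = 8/145.

H(0) = 8/145 ≈ 0.05517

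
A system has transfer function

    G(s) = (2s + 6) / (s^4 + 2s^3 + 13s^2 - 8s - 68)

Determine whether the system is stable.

unstable

The denominator s^4 + 2s^3 + 13s^2 - 8s - 68 factors as (s - 2)(s^2 + 2s + 17)(s + 2), giving poles at s = 2, -1 ± 4j, -2.
Since the pole(s) at s = 2 lie in the right half-plane, the system is unstable.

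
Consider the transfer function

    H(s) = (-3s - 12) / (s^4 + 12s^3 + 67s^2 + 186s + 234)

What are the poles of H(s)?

The poles are the roots of the denominator s^4 + 12s^3 + 67s^2 + 186s + 234 = 0.
No real roots exist; factor into two real quadratics: (s^2 + 6s + 13)(s^2 + 6s + 18) = 0.
Each quadratic gives a conjugate pair via the quadratic formula.

s = -3 ± 2j, -3 ± 3j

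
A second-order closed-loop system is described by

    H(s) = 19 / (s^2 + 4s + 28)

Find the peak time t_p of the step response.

t_p ≈ 0.6413 s

Comparing s^2 + 4s + 28 to s^2 + 2ζωₙs + ωₙ²: ωₙ = √28 ≈ 5.292 rad/s and ζ = 4/(2·√28) ≈ 0.3780.
ζωₙ = 4/2 = 2, so ω_d = ωₙ√(1−ζ²) = √(ωₙ² − (ζωₙ)²) = √(28 − 2²) = √24 ≈ 4.899 rad/s.
t_p = π/ω_d = π/4.899 ≈ 0.6413 s.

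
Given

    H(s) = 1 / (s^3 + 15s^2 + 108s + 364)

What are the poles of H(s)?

s = -4 ± 6j, -7

The poles are the roots of the denominator s^3 + 15s^2 + 108s + 364 = 0.
Trying s = -7: the polynomial evaluates to 0, so (s + 7) is a factor.
Dividing out leaves s^2 + 8s + 52 = 0.
The quadratic formula then gives s = -4 ± 6j.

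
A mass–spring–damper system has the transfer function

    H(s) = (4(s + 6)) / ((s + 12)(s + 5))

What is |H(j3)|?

|H(j3)| ≈ 0.3720

Substitute s = j3: numerator = 24 + j12, denominator = 51 + j51.
|H(j3)| = |24 + j12| / |51 + j51| = 26.833 / 72.125 ≈ 0.3720.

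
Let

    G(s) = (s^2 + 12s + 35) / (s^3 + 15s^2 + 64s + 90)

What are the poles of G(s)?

The poles are the roots of the denominator s^3 + 15s^2 + 64s + 90 = 0.
Trying s = -9: the polynomial evaluates to 0, so (s + 9) is a factor.
Dividing out leaves s^2 + 6s + 10 = 0.
The quadratic formula then gives s = -3 ± 1j.

s = -3 ± j, -9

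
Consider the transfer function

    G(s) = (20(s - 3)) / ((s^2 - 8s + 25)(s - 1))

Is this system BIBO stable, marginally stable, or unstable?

The poles can be read from the denominator factors: s = 4 + 3j, 4 - 3j, 1.
Since the pole(s) at s = 4 ± 3j, 1 lie in the right half-plane, the system is unstable.

unstable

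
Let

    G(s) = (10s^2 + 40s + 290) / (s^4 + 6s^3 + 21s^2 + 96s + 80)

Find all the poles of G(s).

The poles are the roots of the denominator s^4 + 6s^3 + 21s^2 + 96s + 80 = 0.
Trying s = -5: the polynomial evaluates to 0, so (s + 5) is a factor.
Dividing out leaves s^3 + s^2 + 16s + 16 = 0.
This factors further as (s^2 + 16)(s + 1) = 0.

s = 4j, -4j, -5, -1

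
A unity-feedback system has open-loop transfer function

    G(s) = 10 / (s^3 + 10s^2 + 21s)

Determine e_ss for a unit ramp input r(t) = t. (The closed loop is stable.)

G(s) has one pole at the origin.
This is a Type 1 system. Kv = lim_{s→0} s·G(s) = 10/21.
e_ss = 1/Kv = 1/(10/21) = 21/10 ≈ 2.100.

e_ss = 2.100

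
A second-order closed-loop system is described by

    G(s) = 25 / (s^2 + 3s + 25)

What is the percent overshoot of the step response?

%OS ≈ 37.2%

Comparing s^2 + 3s + 25 to s^2 + 2ζωₙs + ωₙ²: ωₙ = 5 rad/s and ζ = 3/(2·5) = 0.3.
%OS = 100·exp(−πζ/√(1−ζ²)) = 100·exp(−π·0.3/√(1−0.3²)) ≈ 37.2%.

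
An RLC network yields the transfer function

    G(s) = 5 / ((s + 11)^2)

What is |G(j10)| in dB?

Substitute s = j10: numerator = 5, denominator = 21 + j220.
|G(j10)| = |5| / |21 + j220| = 5 / 221 ≈ 0.02262.
In decibels: 20·log₁₀(0.02262) ≈ -32.9 dB.

|G(j10)|_dB ≈ -32.9 dB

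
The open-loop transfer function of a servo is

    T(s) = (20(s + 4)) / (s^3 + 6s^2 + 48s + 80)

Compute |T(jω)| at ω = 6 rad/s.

Substitute s = j6: numerator = 80 + j120, denominator = -136 + j72.
|T(j6)| = |80 + j120| / |-136 + j72| = 144.22 / 153.88 ≈ 0.9372.

|T(j6)| ≈ 0.9372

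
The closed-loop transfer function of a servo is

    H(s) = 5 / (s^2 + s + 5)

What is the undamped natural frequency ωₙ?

Compare the denominator to the standard form s^2 + 2ζωₙs + ωₙ².
ωₙ² = 5, so ωₙ = √5 ≈ 2.236 rad/s.

ωₙ ≈ 2.236 rad/s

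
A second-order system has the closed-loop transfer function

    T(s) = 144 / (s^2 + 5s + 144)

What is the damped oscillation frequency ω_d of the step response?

ω_d ≈ 11.74 rad/s

Comparing s^2 + 5s + 144 to s^2 + 2ζωₙs + ωₙ²: ωₙ = 12 rad/s and ζ = 5/(2·12) ≈ 0.2083.
ζωₙ = 5/2 = 2.5, so ω_d = ωₙ√(1−ζ²) = √(ωₙ² − (ζωₙ)²) = √(144 − 2.5²) = √137.75 ≈ 11.74 rad/s.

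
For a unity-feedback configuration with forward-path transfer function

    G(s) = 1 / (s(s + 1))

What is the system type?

Type 1

The denominator has 1 factor of s at the origin (free integrator), so this is a Type 1 system.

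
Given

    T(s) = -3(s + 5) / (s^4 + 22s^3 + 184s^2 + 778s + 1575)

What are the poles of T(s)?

The poles are the roots of the denominator s^4 + 22s^3 + 184s^2 + 778s + 1575 = 0.
Trying s = -9: the polynomial evaluates to 0, so (s + 9) is a factor.
Dividing out leaves s^3 + 13s^2 + 67s + 175 = 0.
This factors further as (s^2 + 6s + 25)(s + 7) = 0.

s = -3 + 4j, -3 - 4j, -9, -7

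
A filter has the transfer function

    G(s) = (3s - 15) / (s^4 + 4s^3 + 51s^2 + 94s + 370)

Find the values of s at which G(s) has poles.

The poles are the roots of the denominator s^4 + 4s^3 + 51s^2 + 94s + 370 = 0.
No real roots exist; factor into two real quadratics: (s^2 + 2s + 37)(s^2 + 2s + 10) = 0.
Each quadratic gives a conjugate pair via the quadratic formula.

s = -1 + 6j, -1 - 6j, -1 + 3j, -1 - 3j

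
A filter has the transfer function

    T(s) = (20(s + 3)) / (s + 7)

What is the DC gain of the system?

Set s = 0: T(0) = (60) / (7) = 60/7.

T(0) = 60/7 ≈ 8.571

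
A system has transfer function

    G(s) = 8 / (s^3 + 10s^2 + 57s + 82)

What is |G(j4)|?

Substitute s = j4: numerator = 8, denominator = -78 + j164.
|G(j4)| = |8| / |-78 + j164| = 8 / 181.60 ≈ 0.04405.

|G(j4)| ≈ 0.04405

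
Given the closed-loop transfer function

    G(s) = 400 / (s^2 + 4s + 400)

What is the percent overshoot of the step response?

%OS ≈ 72.9%

Comparing s^2 + 4s + 400 to s^2 + 2ζωₙs + ωₙ²: ωₙ = 20 rad/s and ζ = 4/(2·20) = 0.1.
%OS = 100·exp(−πζ/√(1−ζ²)) = 100·exp(−π·0.1/√(1−0.1²)) ≈ 72.9%.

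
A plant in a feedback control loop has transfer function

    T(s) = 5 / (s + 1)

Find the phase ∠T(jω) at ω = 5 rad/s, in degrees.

∠T(j5) ≈ -78.69°

At s = j5: numerator = 5, denominator = 1 + j5.
∠T = ∠num − ∠den = 0° − (78.690°) = -78.69°.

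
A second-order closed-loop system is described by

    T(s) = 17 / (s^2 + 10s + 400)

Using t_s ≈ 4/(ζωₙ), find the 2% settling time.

Comparing s^2 + 10s + 400 to s^2 + 2ζωₙs + ωₙ²: ωₙ = 20 rad/s and ζ = 10/(2·20) = 0.25.
ζωₙ = 10/2 = 5, so t_s ≈ 4/(ζωₙ) = 4/5 = 0.8000 s.

t_s ≈ 0.8000 s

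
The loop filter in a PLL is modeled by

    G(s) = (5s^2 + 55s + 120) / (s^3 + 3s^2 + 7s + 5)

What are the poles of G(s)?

s = -1 + 2j, -1 - 2j, -1

The poles are the roots of the denominator s^3 + 3s^2 + 7s + 5 = 0.
Trying s = -1: the polynomial evaluates to 0, so (s + 1) is a factor.
Dividing out leaves s^2 + 2s + 5 = 0.
The quadratic formula then gives s = -1 ± 2j.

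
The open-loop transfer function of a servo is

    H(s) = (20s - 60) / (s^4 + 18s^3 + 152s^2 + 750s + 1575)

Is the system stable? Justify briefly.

stable

The denominator s^4 + 18s^3 + 152s^2 + 750s + 1575 factors as (s + 7)(s^2 + 6s + 45)(s + 5), giving poles at s = -7, -3 ± 6j, -5.
Since all poles lie strictly in the left half-plane, the system is stable.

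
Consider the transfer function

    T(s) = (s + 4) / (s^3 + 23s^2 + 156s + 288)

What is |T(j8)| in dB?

Substitute s = j8: numerator = 4 + j8, denominator = -1184 + j736.
|T(j8)| = |4 + j8| / |-1184 + j736| = 8.9443 / 1394.1 ≈ 0.006416.
In decibels: 20·log₁₀(0.006416) ≈ -43.9 dB.

|T(j8)|_dB ≈ -43.9 dB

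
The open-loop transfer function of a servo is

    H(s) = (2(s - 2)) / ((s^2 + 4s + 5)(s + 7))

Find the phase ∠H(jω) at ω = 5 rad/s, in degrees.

At s = j5: numerator = -4 + j10, denominator = -240 + j40.
∠H = ∠num − ∠den = 111.80° − (170.54°) = -58.74°.

∠H(j5) ≈ -58.74°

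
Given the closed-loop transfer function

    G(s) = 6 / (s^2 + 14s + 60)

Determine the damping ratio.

ζ ≈ 0.9037

Compare the denominator to the standard form s^2 + 2ζωₙs + ωₙ².
ωₙ² = 60, so ωₙ = √60 ≈ 7.746 rad/s.
2ζωₙ = 14, so ζ = 14/(2·√60) ≈ 0.9037.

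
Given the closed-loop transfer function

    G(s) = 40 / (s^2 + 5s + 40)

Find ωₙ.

ωₙ ≈ 6.325 rad/s

Compare the denominator to the standard form s^2 + 2ζωₙs + ωₙ².
ωₙ² = 40, so ωₙ = √40 ≈ 6.325 rad/s.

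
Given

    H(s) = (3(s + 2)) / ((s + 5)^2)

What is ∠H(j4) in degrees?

∠H(j4) ≈ -13.88°

At s = j4: numerator = 6 + j12, denominator = 9 + j40.
∠H = ∠num − ∠den = 63.435° − (77.320°) = -13.88°.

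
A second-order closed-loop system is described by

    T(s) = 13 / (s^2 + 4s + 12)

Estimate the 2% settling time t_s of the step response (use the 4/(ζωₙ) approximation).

t_s ≈ 2 s

Comparing s^2 + 4s + 12 to s^2 + 2ζωₙs + ωₙ²: ωₙ = √12 ≈ 3.464 rad/s and ζ = 4/(2·√12) ≈ 0.5774.
ζωₙ = 4/2 = 2, so t_s ≈ 4/(ζωₙ) = 4/2 = 2 s.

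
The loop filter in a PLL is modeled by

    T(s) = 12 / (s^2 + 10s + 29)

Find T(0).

T(0) = 12/29 ≈ 0.4138

Set s = 0: T(0) = (12) / (29) = 12/29.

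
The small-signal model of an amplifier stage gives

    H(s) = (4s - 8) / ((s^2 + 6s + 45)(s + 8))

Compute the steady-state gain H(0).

Set s = 0: H(0) = (-8) / (360) = -1/45.

H(0) = -1/45 ≈ -0.02222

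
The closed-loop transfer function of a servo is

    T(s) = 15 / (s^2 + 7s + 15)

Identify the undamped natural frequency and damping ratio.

Compare the denominator to the standard form s^2 + 2ζωₙs + ωₙ².
ωₙ² = 15, so ωₙ = √15 ≈ 3.873 rad/s.
2ζωₙ = 7, so ζ = 7/(2·√15) ≈ 0.9037.

ωₙ ≈ 3.873 rad/s, ζ ≈ 0.9037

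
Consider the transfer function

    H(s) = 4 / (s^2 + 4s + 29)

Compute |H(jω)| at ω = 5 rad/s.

|H(j5)| ≈ 0.1961

Substitute s = j5: numerator = 4, denominator = 4 + j20.
|H(j5)| = |4| / |4 + j20| = 4 / 20.396 ≈ 0.1961.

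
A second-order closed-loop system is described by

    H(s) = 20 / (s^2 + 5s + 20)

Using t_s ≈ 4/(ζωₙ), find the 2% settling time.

t_s ≈ 1.600 s

Comparing s^2 + 5s + 20 to s^2 + 2ζωₙs + ωₙ²: ωₙ = √20 ≈ 4.472 rad/s and ζ = 5/(2·√20) ≈ 0.5590.
ζωₙ = 5/2 = 2.5, so t_s ≈ 4/(ζωₙ) = 4/2.5 = 1.600 s.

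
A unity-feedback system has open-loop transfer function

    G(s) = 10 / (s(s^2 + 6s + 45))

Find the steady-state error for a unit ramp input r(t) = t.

G(s) has one pole at the origin.
This is a Type 1 system. Kv = lim_{s→0} s·G(s) = 10/45 = 2/9.
e_ss = 1/Kv = 1/(2/9) = 9/2 ≈ 4.500.

e_ss = 4.500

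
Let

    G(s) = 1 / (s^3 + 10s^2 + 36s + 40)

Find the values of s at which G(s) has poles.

s = -4 ± 2j, -2

The poles are the roots of the denominator s^3 + 10s^2 + 36s + 40 = 0.
Trying s = -2: the polynomial evaluates to 0, so (s + 2) is a factor.
Dividing out leaves s^2 + 8s + 20 = 0.
The quadratic formula then gives s = -4 ± 2j.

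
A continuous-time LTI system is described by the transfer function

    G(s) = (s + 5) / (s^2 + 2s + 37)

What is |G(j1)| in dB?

|G(j1)|_dB ≈ -17.0 dB

Substitute s = j1: numerator = 5 + j1, denominator = 36 + j2.
|G(j1)| = |5 + j1| / |36 + j2| = 5.0990 / 36.056 ≈ 0.1414.
In decibels: 20·log₁₀(0.1414) ≈ -17.0 dB.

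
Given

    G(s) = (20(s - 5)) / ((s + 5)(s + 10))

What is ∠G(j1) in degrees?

∠G(j1) ≈ 151.7°

At s = j1: numerator = -100 + j20, denominator = 49 + j15.
∠G = ∠num − ∠den = 168.69° − (17.021°) = 151.7°.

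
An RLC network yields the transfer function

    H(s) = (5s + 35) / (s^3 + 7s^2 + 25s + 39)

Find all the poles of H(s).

The poles are the roots of the denominator s^3 + 7s^2 + 25s + 39 = 0.
Trying s = -3: the polynomial evaluates to 0, so (s + 3) is a factor.
Dividing out leaves s^2 + 4s + 13 = 0.
The quadratic formula then gives s = -2 ± 3j.

s = -2 + 3j, -2 - 3j, -3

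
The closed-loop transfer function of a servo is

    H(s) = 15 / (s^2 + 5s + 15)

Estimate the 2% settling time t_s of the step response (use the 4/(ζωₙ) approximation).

Comparing s^2 + 5s + 15 to s^2 + 2ζωₙs + ωₙ²: ωₙ = √15 ≈ 3.873 rad/s and ζ = 5/(2·√15) ≈ 0.6455.
ζωₙ = 5/2 = 2.5, so t_s ≈ 4/(ζωₙ) = 4/2.5 = 1.600 s.

t_s ≈ 1.600 s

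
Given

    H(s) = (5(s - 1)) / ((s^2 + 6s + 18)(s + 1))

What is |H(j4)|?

|H(j4)| ≈ 0.2076

Substitute s = j4: numerator = -5 + j20, denominator = -94 + j32.
|H(j4)| = |-5 + j20| / |-94 + j32| = 20.616 / 99.298 ≈ 0.2076.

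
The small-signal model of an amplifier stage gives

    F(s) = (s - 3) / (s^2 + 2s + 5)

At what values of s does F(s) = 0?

s = 3

Set the numerator to zero: s - 3 = 0.
So s = 3.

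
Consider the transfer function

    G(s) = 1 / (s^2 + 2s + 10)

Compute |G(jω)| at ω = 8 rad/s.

Substitute s = j8: numerator = 1, denominator = -54 + j16.
|G(j8)| = |1| / |-54 + j16| = 1 / 56.321 ≈ 0.01776.

|G(j8)| ≈ 0.01776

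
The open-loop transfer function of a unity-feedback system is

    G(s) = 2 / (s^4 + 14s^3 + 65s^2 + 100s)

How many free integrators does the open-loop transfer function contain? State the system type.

The denominator has 1 factor of s at the origin (free integrator), so this is a Type 1 system.

Type 1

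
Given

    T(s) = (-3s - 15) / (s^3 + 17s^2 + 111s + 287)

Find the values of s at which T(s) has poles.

s = -5 + 4j, -5 - 4j, -7

The poles are the roots of the denominator s^3 + 17s^2 + 111s + 287 = 0.
Trying s = -7: the polynomial evaluates to 0, so (s + 7) is a factor.
Dividing out leaves s^2 + 10s + 41 = 0.
The quadratic formula then gives s = -5 ± 4j.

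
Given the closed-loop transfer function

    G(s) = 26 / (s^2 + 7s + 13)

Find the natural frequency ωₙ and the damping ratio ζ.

Compare the denominator to the standard form s^2 + 2ζωₙs + ωₙ².
ωₙ² = 13, so ωₙ = √13 ≈ 3.606 rad/s.
2ζωₙ = 7, so ζ = 7/(2·√13) ≈ 0.9707.

ωₙ ≈ 3.606 rad/s, ζ ≈ 0.9707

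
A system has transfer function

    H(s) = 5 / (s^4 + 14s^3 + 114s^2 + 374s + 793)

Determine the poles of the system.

s = -2 + 3j, -2 - 3j, -5 + 6j, -5 - 6j

The poles are the roots of the denominator s^4 + 14s^3 + 114s^2 + 374s + 793 = 0.
No real roots exist; factor into two real quadratics: (s^2 + 4s + 13)(s^2 + 10s + 61) = 0.
Each quadratic gives a conjugate pair via the quadratic formula.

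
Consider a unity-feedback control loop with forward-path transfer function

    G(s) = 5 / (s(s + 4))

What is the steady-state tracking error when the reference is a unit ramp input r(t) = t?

e_ss = 0.8000

G(s) has one pole at the origin.
This is a Type 1 system. Kv = lim_{s→0} s·G(s) = 5/4.
e_ss = 1/Kv = 1/(5/4) = 4/5 ≈ 0.8000.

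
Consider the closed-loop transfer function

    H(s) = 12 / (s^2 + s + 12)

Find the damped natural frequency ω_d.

Comparing s^2 + s + 12 to s^2 + 2ζωₙs + ωₙ²: ωₙ = √12 ≈ 3.464 rad/s and ζ = 1/(2·√12) ≈ 0.1443.
ζωₙ = 1/2 = 0.5, so ω_d = ωₙ√(1−ζ²) = √(ωₙ² − (ζωₙ)²) = √(12 − 0.5²) = √11.75 ≈ 3.428 rad/s.

ω_d ≈ 3.428 rad/s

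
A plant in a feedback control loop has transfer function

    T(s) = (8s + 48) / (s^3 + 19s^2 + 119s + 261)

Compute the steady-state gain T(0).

Set s = 0: T(0) = (48) / (261) = 16/87.

T(0) = 16/87 ≈ 0.1839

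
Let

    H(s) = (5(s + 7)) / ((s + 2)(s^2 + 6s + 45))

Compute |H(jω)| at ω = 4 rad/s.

Substitute s = j4: numerator = 35 + j20, denominator = -38 + j164.
|H(j4)| = |35 + j20| / |-38 + j164| = 40.311 / 168.34 ≈ 0.2395.

|H(j4)| ≈ 0.2395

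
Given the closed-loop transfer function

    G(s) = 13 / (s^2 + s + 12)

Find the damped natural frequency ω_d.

ω_d ≈ 3.428 rad/s

Comparing s^2 + s + 12 to s^2 + 2ζωₙs + ωₙ²: ωₙ = √12 ≈ 3.464 rad/s and ζ = 1/(2·√12) ≈ 0.1443.
ζωₙ = 1/2 = 0.5, so ω_d = ωₙ√(1−ζ²) = √(ωₙ² − (ζωₙ)²) = √(12 − 0.5²) = √11.75 ≈ 3.428 rad/s.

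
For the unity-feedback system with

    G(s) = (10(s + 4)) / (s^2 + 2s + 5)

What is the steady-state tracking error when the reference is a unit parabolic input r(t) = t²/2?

G(s) has no poles at the origin.
This is a Type 0 system; Ka = lim_{s→0} s^2·G(s) = 0, so the steady-state error for a parabola input is infinite.

e_ss = ∞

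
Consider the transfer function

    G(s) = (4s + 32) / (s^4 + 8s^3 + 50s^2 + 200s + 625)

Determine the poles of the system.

s = ±5j, -4 ± 3j

The poles are the roots of the denominator s^4 + 8s^3 + 50s^2 + 200s + 625 = 0.
No real roots exist; factor into two real quadratics: (s^2 + 25)(s^2 + 8s + 25) = 0.
Each quadratic gives a conjugate pair via the quadratic formula.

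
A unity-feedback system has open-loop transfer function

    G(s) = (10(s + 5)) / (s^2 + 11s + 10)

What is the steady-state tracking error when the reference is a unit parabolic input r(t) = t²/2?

G(s) has no poles at the origin.
This is a Type 0 system; Ka = lim_{s→0} s^2·G(s) = 0, so the steady-state error for a parabola input is infinite.

e_ss = ∞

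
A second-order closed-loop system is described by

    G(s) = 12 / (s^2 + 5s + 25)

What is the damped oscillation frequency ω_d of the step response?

ω_d ≈ 4.330 rad/s

Comparing s^2 + 5s + 25 to s^2 + 2ζωₙs + ωₙ²: ωₙ = 5 rad/s and ζ = 5/(2·5) = 0.5.
ζωₙ = 5/2 = 2.5, so ω_d = ωₙ√(1−ζ²) = √(ωₙ² − (ζωₙ)²) = √(25 − 2.5²) = √18.75 ≈ 4.330 rad/s.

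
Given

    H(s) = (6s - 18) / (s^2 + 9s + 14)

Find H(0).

H(0) = -9/7 ≈ -1.286

Set s = 0: H(0) = (-18) / (14) = -9/7.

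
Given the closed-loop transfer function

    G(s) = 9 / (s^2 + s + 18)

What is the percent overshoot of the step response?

Comparing s^2 + s + 18 to s^2 + 2ζωₙs + ωₙ²: ωₙ = √18 ≈ 4.243 rad/s and ζ = 1/(2·√18) ≈ 0.1179.
%OS = 100·exp(−πζ/√(1−ζ²)) = 100·exp(−π·0.1179/√(1−0.1179²)) ≈ 68.9%.

%OS ≈ 68.9%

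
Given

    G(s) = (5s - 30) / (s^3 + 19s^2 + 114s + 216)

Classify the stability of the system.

stable

The denominator s^3 + 19s^2 + 114s + 216 factors as (s + 9)(s + 6)(s + 4), giving poles at s = -9, -6, -4.
Since all poles lie strictly in the left half-plane, the system is stable.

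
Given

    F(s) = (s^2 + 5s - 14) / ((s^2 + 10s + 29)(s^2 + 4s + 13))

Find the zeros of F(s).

Set the numerator to zero: s^2 + 5s - 14 = 0.
Factoring: (s - 2)(s + 7) = 0.

s = 2, -7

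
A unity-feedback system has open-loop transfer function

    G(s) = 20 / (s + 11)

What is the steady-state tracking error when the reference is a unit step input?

G(s) has no poles at the origin.
This is a Type 0 system. Kp = lim_{s→0} G(s) = 20/11.
e_ss = 1/(1 + Kp) = 1/(1 + 20/11) = 11/31 ≈ 0.3548.

e_ss = 0.3548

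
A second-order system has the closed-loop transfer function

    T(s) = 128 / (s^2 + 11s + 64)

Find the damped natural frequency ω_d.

Comparing s^2 + 11s + 64 to s^2 + 2ζωₙs + ωₙ²: ωₙ = 8 rad/s and ζ = 11/(2·8) = 0.6875.
ζωₙ = 11/2 = 5.5, so ω_d = ωₙ√(1−ζ²) = √(ωₙ² − (ζωₙ)²) = √(64 − 5.5²) = √33.75 ≈ 5.809 rad/s.

ω_d ≈ 5.809 rad/s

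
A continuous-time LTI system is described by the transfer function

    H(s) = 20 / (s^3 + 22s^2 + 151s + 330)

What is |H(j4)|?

Substitute s = j4: numerator = 20, denominator = -22 + j540.
|H(j4)| = |20| / |-22 + j540| = 20 / 540.45 ≈ 0.03701.

|H(j4)| ≈ 0.03701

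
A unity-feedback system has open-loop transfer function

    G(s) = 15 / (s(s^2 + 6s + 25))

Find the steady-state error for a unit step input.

G(s) has one pole at the origin.
This is a Type 1 system; for a step input the steady-state error is zero.

e_ss = 0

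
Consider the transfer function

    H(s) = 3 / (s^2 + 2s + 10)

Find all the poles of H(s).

s = -1 ± 3j

The poles are the roots of the denominator s^2 + 2s + 10 = 0.
Using the quadratic formula: s = (-2 ± √(-36))/2 = -1 ± 3j.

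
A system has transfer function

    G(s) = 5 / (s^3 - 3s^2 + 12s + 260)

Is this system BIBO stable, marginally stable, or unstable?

The denominator s^3 - 3s^2 + 12s + 260 factors as (s + 5)(s^2 - 8s + 52), giving poles at s = -5, 4 + 6j, 4 - 6j.
Since the pole(s) at s = 4 ± 6j lie in the right half-plane, the system is unstable.

unstable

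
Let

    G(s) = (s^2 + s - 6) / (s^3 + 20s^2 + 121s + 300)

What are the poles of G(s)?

s = -4 ± 3j, -12

The poles are the roots of the denominator s^3 + 20s^2 + 121s + 300 = 0.
Trying s = -12: the polynomial evaluates to 0, so (s + 12) is a factor.
Dividing out leaves s^2 + 8s + 25 = 0.
The quadratic formula then gives s = -4 ± 3j.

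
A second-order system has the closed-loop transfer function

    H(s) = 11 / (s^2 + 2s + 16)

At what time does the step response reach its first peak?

t_p ≈ 0.8112 s

Comparing s^2 + 2s + 16 to s^2 + 2ζωₙs + ωₙ²: ωₙ = 4 rad/s and ζ = 2/(2·4) = 0.25.
ζωₙ = 2/2 = 1, so ω_d = ωₙ√(1−ζ²) = √(ωₙ² − (ζωₙ)²) = √(16 − 1²) = √15 ≈ 3.873 rad/s.
t_p = π/ω_d = π/3.873 ≈ 0.8112 s.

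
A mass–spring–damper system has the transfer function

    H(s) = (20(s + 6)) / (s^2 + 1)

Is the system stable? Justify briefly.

The poles can be read from the denominator factors: s = j, -j.
Since the simple pole(s) at s = j, -j lie on the jω-axis with none in the right half-plane, the system is marginally stable.

marginally stable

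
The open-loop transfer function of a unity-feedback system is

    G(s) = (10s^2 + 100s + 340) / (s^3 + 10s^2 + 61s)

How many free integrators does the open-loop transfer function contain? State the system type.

Type 1

Factor s from the denominator: s^3 + 10s^2 + 61s = s·(s^2 + 10s + 61).
There is 1 pole at the origin, so the system is Type 1.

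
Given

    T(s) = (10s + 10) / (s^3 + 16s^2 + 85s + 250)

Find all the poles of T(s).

The poles are the roots of the denominator s^3 + 16s^2 + 85s + 250 = 0.
Trying s = -10: the polynomial evaluates to 0, so (s + 10) is a factor.
Dividing out leaves s^2 + 6s + 25 = 0.
The quadratic formula then gives s = -3 ± 4j.

s = -3 ± 4j, -10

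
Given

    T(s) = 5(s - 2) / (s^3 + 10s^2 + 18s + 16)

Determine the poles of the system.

s = -1 ± j, -8

The poles are the roots of the denominator s^3 + 10s^2 + 18s + 16 = 0.
Trying s = -8: the polynomial evaluates to 0, so (s + 8) is a factor.
Dividing out leaves s^2 + 2s + 2 = 0.
The quadratic formula then gives s = -1 ± 1j.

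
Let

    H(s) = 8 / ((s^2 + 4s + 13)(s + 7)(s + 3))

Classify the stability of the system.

stable

The poles can be read from the denominator factors: s = -2 ± 3j, -7, -3.
Since all poles lie strictly in the left half-plane, the system is stable.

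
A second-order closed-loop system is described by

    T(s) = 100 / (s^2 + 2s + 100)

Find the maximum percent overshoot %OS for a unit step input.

%OS ≈ 72.9%

Comparing s^2 + 2s + 100 to s^2 + 2ζωₙs + ωₙ²: ωₙ = 10 rad/s and ζ = 2/(2·10) = 0.1.
%OS = 100·exp(−πζ/√(1−ζ²)) = 100·exp(−π·0.1/√(1−0.1²)) ≈ 72.9%.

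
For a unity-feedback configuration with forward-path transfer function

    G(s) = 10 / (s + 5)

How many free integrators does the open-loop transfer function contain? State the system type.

Type 0

The denominator has no factor of s at the origin — no free integrator — so this is a Type 0 system.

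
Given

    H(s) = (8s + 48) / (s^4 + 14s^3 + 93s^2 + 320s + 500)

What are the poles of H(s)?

s = -3 + 4j, -3 - 4j, -4 + 2j, -4 - 2j

The poles are the roots of the denominator s^4 + 14s^3 + 93s^2 + 320s + 500 = 0.
No real roots exist; factor into two real quadratics: (s^2 + 6s + 25)(s^2 + 8s + 20) = 0.
Each quadratic gives a conjugate pair via the quadratic formula.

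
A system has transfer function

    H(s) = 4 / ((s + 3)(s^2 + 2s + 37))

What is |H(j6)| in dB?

Substitute s = j6: numerator = 4, denominator = -69 + j42.
|H(j6)| = |4| / |-69 + j42| = 4 / 80.777 ≈ 0.04952.
In decibels: 20·log₁₀(0.04952) ≈ -26.1 dB.

|H(j6)|_dB ≈ -26.1 dB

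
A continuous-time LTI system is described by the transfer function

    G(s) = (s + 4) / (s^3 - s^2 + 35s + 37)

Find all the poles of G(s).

The poles are the roots of the denominator s^3 - s^2 + 35s + 37 = 0.
Trying s = -1: the polynomial evaluates to 0, so (s + 1) is a factor.
Dividing out leaves s^2 - 2s + 37 = 0.
The quadratic formula then gives s = 1 ± 6j.

s = 1 ± 6j, -1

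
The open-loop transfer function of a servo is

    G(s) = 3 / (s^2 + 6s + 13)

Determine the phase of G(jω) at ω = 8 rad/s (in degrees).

∠G(j8) ≈ -136.7°

At s = j8: numerator = 3, denominator = -51 + j48.
∠G = ∠num − ∠den = 0° − (136.74°) = -136.7°.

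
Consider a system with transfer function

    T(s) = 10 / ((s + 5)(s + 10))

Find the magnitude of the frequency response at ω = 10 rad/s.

Substitute s = j10: numerator = 10, denominator = -50 + j150.
|T(j10)| = |10| / |-50 + j150| = 10 / 158.11 ≈ 0.06325.

|T(j10)| ≈ 0.06325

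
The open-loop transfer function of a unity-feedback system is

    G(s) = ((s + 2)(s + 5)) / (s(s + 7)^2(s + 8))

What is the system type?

Type 1

The denominator has 1 factor of s at the origin (free integrator), so this is a Type 1 system.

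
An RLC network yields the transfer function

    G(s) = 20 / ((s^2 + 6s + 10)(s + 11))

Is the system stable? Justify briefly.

stable

The poles can be read from the denominator factors: s = -3 + j, -3 - j, -11.
Since all poles lie strictly in the left half-plane, the system is stable.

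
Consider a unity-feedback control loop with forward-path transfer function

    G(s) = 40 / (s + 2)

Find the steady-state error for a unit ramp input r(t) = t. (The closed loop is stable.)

G(s) has no poles at the origin.
This is a Type 0 system; Kv = lim_{s→0} s·G(s) = 0, so the steady-state error for a ramp input is infinite.

e_ss = ∞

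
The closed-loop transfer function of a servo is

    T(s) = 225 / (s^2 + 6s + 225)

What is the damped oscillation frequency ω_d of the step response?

Comparing s^2 + 6s + 225 to s^2 + 2ζωₙs + ωₙ²: ωₙ = 15 rad/s and ζ = 6/(2·15) = 0.2.
ζωₙ = 6/2 = 3, so ω_d = ωₙ√(1−ζ²) = √(ωₙ² − (ζωₙ)²) = √(225 − 3²) = √216 ≈ 14.70 rad/s.

ω_d ≈ 14.70 rad/s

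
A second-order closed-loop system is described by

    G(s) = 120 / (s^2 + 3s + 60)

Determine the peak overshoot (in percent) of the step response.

%OS ≈ 53.8%

Comparing s^2 + 3s + 60 to s^2 + 2ζωₙs + ωₙ²: ωₙ = √60 ≈ 7.746 rad/s and ζ = 3/(2·√60) ≈ 0.1936.
%OS = 100·exp(−πζ/√(1−ζ²)) = 100·exp(−π·0.1936/√(1−0.1936²)) ≈ 53.8%.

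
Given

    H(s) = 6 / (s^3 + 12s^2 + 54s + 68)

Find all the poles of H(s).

The poles are the roots of the denominator s^3 + 12s^2 + 54s + 68 = 0.
Trying s = -2: the polynomial evaluates to 0, so (s + 2) is a factor.
Dividing out leaves s^2 + 10s + 34 = 0.
The quadratic formula then gives s = -5 ± 3j.

s = -2, -5 + 3j, -5 - 3j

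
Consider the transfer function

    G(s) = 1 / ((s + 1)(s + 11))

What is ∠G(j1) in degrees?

At s = j1: numerator = 1, denominator = 10 + j12.
∠G = ∠num − ∠den = 0° − (50.194°) = -50.19°.

∠G(j1) ≈ -50.19°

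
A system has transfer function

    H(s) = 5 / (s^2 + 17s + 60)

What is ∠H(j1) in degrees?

∠H(j1) ≈ -16.07°

At s = j1: numerator = 5, denominator = 59 + j17.
∠H = ∠num − ∠den = 0° − (16.074°) = -16.07°.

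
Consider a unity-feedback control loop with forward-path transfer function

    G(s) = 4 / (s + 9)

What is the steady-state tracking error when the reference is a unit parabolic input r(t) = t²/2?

G(s) has no poles at the origin.
This is a Type 0 system; Ka = lim_{s→0} s^2·G(s) = 0, so the steady-state error for a parabola input is infinite.

e_ss = ∞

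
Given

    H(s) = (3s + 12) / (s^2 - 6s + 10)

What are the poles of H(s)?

s = 3 ± j

The poles are the roots of the denominator s^2 - 6s + 10 = 0.
Using the quadratic formula: s = (6 ± √(-4))/2 = 3 ± 1j.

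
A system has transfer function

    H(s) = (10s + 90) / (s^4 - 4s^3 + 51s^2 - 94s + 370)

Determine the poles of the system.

The poles are the roots of the denominator s^4 - 4s^3 + 51s^2 - 94s + 370 = 0.
No real roots exist; factor into two real quadratics: (s^2 - 2s + 10)(s^2 - 2s + 37) = 0.
Each quadratic gives a conjugate pair via the quadratic formula.

s = 1 + 3j, 1 - 3j, 1 + 6j, 1 - 6j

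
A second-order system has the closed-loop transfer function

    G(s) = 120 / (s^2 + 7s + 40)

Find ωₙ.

ωₙ ≈ 6.325 rad/s

Compare the denominator to the standard form s^2 + 2ζωₙs + ωₙ².
ωₙ² = 40, so ωₙ = √40 ≈ 6.325 rad/s.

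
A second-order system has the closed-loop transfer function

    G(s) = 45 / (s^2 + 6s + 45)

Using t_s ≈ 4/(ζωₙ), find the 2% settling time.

t_s ≈ 1.333 s

Comparing s^2 + 6s + 45 to s^2 + 2ζωₙs + ωₙ²: ωₙ = √45 ≈ 6.708 rad/s and ζ = 6/(2·√45) ≈ 0.4472.
ζωₙ = 6/2 = 3, so t_s ≈ 4/(ζωₙ) = 4/3 ≈ 1.333 s.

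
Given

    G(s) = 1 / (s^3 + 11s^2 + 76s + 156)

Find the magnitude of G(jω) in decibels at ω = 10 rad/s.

Substitute s = j10: numerator = 1, denominator = -944 - j240.
|G(j10)| = |1| / |-944 - j240| = 1 / 974.03 ≈ 0.001027.
In decibels: 20·log₁₀(0.001027) ≈ -59.8 dB.

|G(j10)|_dB ≈ -59.8 dB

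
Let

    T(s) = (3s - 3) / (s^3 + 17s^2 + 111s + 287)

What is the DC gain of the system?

Set s = 0: T(0) = (-3) / (287) = -3/287.

T(0) = -3/287 ≈ -0.01045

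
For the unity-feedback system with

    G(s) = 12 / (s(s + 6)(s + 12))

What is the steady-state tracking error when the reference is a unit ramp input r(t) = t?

G(s) has one pole at the origin.
This is a Type 1 system. Kv = lim_{s→0} s·G(s) = 12/72 = 1/6.
e_ss = 1/Kv = 1/(1/6) = 6.

e_ss = 6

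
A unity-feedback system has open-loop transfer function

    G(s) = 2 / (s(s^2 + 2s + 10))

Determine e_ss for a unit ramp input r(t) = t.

e_ss = 5

G(s) has one pole at the origin.
This is a Type 1 system. Kv = lim_{s→0} s·G(s) = 2/10 = 1/5.
e_ss = 1/Kv = 1/(1/5) = 5.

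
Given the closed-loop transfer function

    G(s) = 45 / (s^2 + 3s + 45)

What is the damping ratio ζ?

ζ ≈ 0.2236

Compare the denominator to the standard form s^2 + 2ζωₙs + ωₙ².
ωₙ² = 45, so ωₙ = √45 ≈ 6.708 rad/s.
2ζωₙ = 3, so ζ = 3/(2·√45) ≈ 0.2236.
With ζ = 0.2236 the response is underdamped.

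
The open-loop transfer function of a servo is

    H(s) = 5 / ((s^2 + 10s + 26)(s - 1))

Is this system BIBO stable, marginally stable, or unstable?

unstable

The poles can be read from the denominator factors: s = -5 + j, -5 - j, 1.
Since the pole(s) at s = 1 lie in the right half-plane, the system is unstable.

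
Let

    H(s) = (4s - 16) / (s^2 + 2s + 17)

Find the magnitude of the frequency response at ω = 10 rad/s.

Substitute s = j10: numerator = -16 + j40, denominator = -83 + j20.
|H(j10)| = |-16 + j40| / |-83 + j20| = 43.081 / 85.376 ≈ 0.5046.

|H(j10)| ≈ 0.5046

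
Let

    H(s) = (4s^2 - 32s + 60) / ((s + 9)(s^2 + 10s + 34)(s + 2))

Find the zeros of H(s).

s = 3, 5

Set the numerator to zero: 4s^2 - 32s + 60 = 0, i.e. 4·(s^2 - 8s + 15) = 0.
Factoring: (s - 3)(s - 5) = 0.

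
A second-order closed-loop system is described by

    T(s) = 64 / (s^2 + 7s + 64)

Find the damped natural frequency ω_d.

ω_d ≈ 7.194 rad/s

Comparing s^2 + 7s + 64 to s^2 + 2ζωₙs + ωₙ²: ωₙ = 8 rad/s and ζ = 7/(2·8) = 0.4375.
ζωₙ = 7/2 = 3.5, so ω_d = ωₙ√(1−ζ²) = √(ωₙ² − (ζωₙ)²) = √(64 − 3.5²) = √51.75 ≈ 7.194 rad/s.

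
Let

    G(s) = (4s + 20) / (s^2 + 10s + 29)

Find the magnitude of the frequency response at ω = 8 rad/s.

|G(j8)| ≈ 0.4322

Substitute s = j8: numerator = 20 + j32, denominator = -35 + j80.
|G(j8)| = |20 + j32| / |-35 + j80| = 37.736 / 87.321 ≈ 0.4322.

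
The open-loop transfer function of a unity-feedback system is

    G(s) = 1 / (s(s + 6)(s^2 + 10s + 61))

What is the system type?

Type 1

The denominator has 1 factor of s at the origin (free integrator), so this is a Type 1 system.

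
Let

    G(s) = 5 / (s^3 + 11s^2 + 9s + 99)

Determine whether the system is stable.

marginally stable

The denominator s^3 + 11s^2 + 9s + 99 factors as (s^2 + 9)(s + 11), giving poles at s = 3j, -3j, -11.
Since the simple pole(s) at s = 3j, -3j lie on the jω-axis with none in the right half-plane, the system is marginally stable.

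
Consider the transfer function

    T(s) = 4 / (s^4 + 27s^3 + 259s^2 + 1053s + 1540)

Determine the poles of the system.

The poles are the roots of the denominator s^4 + 27s^3 + 259s^2 + 1053s + 1540 = 0.
Trying s = -7: the polynomial evaluates to 0, so (s + 7) is a factor.
Dividing out leaves s^3 + 20s^2 + 119s + 220 = 0.
This factors further as (s + 5)(s + 4)(s + 11) = 0.

s = -7, -5, -4, -11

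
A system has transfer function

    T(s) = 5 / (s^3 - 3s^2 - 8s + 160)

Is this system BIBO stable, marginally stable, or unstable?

The denominator s^3 - 3s^2 - 8s + 160 factors as (s + 5)(s^2 - 8s + 32), giving poles at s = -5, 4 ± 4j.
Since the pole(s) at s = 4 + 4j, 4 - 4j lie in the right half-plane, the system is unstable.

unstable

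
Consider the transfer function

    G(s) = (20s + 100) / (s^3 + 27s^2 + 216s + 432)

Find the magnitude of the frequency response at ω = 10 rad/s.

Substitute s = j10: numerator = 100 + j200, denominator = -2268 + j1160.
|G(j10)| = |100 + j200| / |-2268 + j1160| = 223.61 / 2547.4 ≈ 0.08778.

|G(j10)| ≈ 0.08778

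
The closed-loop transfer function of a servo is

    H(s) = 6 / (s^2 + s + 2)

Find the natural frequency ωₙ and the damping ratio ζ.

ωₙ ≈ 1.414 rad/s, ζ ≈ 0.3536

Compare the denominator to the standard form s^2 + 2ζωₙs + ωₙ².
ωₙ² = 2, so ωₙ = √2 ≈ 1.414 rad/s.
2ζωₙ = 1, so ζ = 1/(2·√2) ≈ 0.3536.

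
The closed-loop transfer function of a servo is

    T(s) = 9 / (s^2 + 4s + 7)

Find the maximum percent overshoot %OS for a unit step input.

%OS ≈ 2.66%

Comparing s^2 + 4s + 7 to s^2 + 2ζωₙs + ωₙ²: ωₙ = √7 ≈ 2.646 rad/s and ζ = 4/(2·√7) ≈ 0.7559.
%OS = 100·exp(−πζ/√(1−ζ²)) = 100·exp(−π·0.7559/√(1−0.7559²)) ≈ 2.66%.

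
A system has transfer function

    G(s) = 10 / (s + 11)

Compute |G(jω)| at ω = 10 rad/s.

Substitute s = j10: numerator = 10, denominator = 11 + j10.
|G(j10)| = |10| / |11 + j10| = 10 / 14.866 ≈ 0.6727.

|G(j10)| ≈ 0.6727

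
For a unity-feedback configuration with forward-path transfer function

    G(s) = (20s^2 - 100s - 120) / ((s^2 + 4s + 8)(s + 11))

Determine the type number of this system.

The denominator has no factor of s at the origin — no free integrator — so this is a Type 0 system.

Type 0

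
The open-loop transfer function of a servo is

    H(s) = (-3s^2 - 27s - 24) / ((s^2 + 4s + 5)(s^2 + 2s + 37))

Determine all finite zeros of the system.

Set the numerator to zero: -3s^2 - 27s - 24 = 0, i.e. -3·(s^2 + 9s + 8) = 0.
Factoring: (s + 1)(s + 8) = 0.

s = -1, -8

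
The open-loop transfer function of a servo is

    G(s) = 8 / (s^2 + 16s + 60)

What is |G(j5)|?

|G(j5)| ≈ 0.09162

Substitute s = j5: numerator = 8, denominator = 35 + j80.
|G(j5)| = |8| / |35 + j80| = 8 / 87.321 ≈ 0.09162.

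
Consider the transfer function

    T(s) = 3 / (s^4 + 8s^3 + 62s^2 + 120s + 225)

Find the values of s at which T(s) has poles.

s = -3 ± 6j, -1 ± 2j

The poles are the roots of the denominator s^4 + 8s^3 + 62s^2 + 120s + 225 = 0.
No real roots exist; factor into two real quadratics: (s^2 + 6s + 45)(s^2 + 2s + 5) = 0.
Each quadratic gives a conjugate pair via the quadratic formula.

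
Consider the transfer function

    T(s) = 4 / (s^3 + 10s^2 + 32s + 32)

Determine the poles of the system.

s = -4, -2, -4

The poles are the roots of the denominator s^3 + 10s^2 + 32s + 32 = 0.
Trying s = -4: the polynomial evaluates to 0, so (s + 4) is a factor.
Dividing out leaves s^2 + 6s + 8 = 0.
Factoring the quadratic: (s + 2)(s + 4) = 0.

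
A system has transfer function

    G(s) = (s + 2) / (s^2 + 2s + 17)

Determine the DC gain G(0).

Set s = 0: G(0) = (2) / (17) = 2/17.

G(0) = 2/17 ≈ 0.1176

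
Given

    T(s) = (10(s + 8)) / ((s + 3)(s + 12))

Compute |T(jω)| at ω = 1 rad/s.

|T(j1)| ≈ 2.117

Substitute s = j1: numerator = 80 + j10, denominator = 35 + j15.
|T(j1)| = |80 + j10| / |35 + j15| = 80.623 / 38.079 ≈ 2.117.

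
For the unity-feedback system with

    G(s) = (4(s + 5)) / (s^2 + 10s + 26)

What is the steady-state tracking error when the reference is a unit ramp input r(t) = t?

e_ss = ∞

G(s) has no poles at the origin.
This is a Type 0 system; Kv = lim_{s→0} s·G(s) = 0, so the steady-state error for a ramp input is infinite.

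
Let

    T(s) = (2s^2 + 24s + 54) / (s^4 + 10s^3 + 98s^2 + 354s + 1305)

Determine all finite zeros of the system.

Set the numerator to zero: 2s^2 + 24s + 54 = 0, i.e. 2·(s^2 + 12s + 27) = 0.
Factoring: (s + 3)(s + 9) = 0.

s = -3, -9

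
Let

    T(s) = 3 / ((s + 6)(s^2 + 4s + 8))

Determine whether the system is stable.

stable

The poles can be read from the denominator factors: s = -6, -2 + 2j, -2 - 2j.
Since all poles lie strictly in the left half-plane, the system is stable.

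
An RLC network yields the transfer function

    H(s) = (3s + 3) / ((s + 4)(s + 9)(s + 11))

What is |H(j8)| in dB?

|H(j8)|_dB ≈ -35.6 dB

Substitute s = j8: numerator = 3 + j24, denominator = -1140 + j920.
|H(j8)| = |3 + j24| / |-1140 + j920| = 24.187 / 1464.9 ≈ 0.01651.
In decibels: 20·log₁₀(0.01651) ≈ -35.6 dB.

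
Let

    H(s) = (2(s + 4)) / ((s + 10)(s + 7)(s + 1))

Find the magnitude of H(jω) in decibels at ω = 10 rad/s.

Substitute s = j10: numerator = 8 + j20, denominator = -1730 - j130.
|H(j10)| = |8 + j20| / |-1730 - j130| = 21.541 / 1734.9 ≈ 0.01242.
In decibels: 20·log₁₀(0.01242) ≈ -38.1 dB.

|H(j10)|_dB ≈ -38.1 dB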